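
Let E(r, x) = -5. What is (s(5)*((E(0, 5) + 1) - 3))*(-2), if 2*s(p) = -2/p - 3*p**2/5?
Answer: -539/5 ≈ -107.80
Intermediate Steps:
s(p) = -1/p - 3*p**2/10 (s(p) = (-2/p - 3*p**2/5)/2 = -1/p - 3*p**2/10)
(s(5)*((E(0, 5) + 1) - 3))*(-2) = (((1/10)*(-10 - 3*5**3)/5)*((-5 + 1) - 3))*(-2) = (((1/10)*(1/5)*(-10 - 3*125))*(-4 - 3))*(-2) = (((1/10)*(1/5)*(-10 - 375))*(-7))*(-2) = (((1/10)*(1/5)*(-385))*(-7))*(-2) = -77/10*(-7)*(-2) = (539/10)*(-2) = -539/5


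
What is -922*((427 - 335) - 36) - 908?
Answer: -52540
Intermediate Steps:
-922*((427 - 335) - 36) - 908 = -922*(92 - 36) - 908 = -922*56 - 908 = -51632 - 908 = -52540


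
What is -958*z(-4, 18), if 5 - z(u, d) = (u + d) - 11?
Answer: -1916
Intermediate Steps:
z(u, d) = 16 - d - u (z(u, d) = 5 - ((u + d) - 11) = 5 - ((d + u) - 11) = 5 - (-11 + d + u) = 5 + (11 - d - u) = 16 - d - u)
-958*z(-4, 18) = -958*(16 - 1*18 - 1*(-4)) = -958*(16 - 18 + 4) = -958*2 = -1916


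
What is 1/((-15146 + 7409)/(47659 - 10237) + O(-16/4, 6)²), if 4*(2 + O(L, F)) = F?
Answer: 24948/1079 ≈ 23.121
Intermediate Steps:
O(L, F) = -2 + F/4
1/((-15146 + 7409)/(47659 - 10237) + O(-16/4, 6)²) = 1/((-15146 + 7409)/(47659 - 10237) + (-2 + (¼)*6)²) = 1/(-7737/37422 + (-2 + 3/2)²) = 1/(-7737*1/37422 + (-½)²) = 1/(-2579/12474 + ¼) = 1/(1079/24948) = 24948/1079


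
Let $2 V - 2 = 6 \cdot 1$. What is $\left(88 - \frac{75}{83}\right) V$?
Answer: $\frac{28916}{83} \approx 348.39$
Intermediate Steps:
$V = 4$ ($V = 1 + \frac{6 \cdot 1}{2} = 1 + \frac{1}{2} \cdot 6 = 1 + 3 = 4$)
$\left(88 - \frac{75}{83}\right) V = \left(88 - \frac{75}{83}\right) 4 = \frac{7229}{83} \cdot 4 = \frac{28916}{83}$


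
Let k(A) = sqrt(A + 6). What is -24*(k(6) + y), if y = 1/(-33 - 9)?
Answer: 4/7 - 48*sqrt(3) ≈ -82.567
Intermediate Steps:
y = -1/42 (y = 1/(-42) = -1/42 ≈ -0.023810)
k(A) = sqrt(6 + A)
-24*(k(6) + y) = -24*(sqrt(6 + 6) - 1/42) = -24*(sqrt(12) - 1/42) = -24*(2*sqrt(3) - 1/42) = -24*(-1/42 + 2*sqrt(3)) = 4/7 - 48*sqrt(3)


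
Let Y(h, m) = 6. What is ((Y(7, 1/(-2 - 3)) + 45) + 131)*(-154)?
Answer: -28028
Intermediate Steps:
((Y(7, 1/(-2 - 3)) + 45) + 131)*(-154) = ((6 + 45) + 131)*(-154) = (51 + 131)*(-154) = 182*(-154) = -28028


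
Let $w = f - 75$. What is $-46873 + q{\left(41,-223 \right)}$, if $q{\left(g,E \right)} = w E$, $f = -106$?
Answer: $-6510$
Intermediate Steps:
$w = -181$ ($w = -106 - 75 = -181$)
$q{\left(g,E \right)} = - 181 E$
$-46873 + q{\left(41,-223 \right)} = -46873 - -40363 = -46873 + 40363 = -6510$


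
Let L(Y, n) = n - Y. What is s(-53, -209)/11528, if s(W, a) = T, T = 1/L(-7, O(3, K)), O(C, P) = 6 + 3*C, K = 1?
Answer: 1/253616 ≈ 3.9430e-6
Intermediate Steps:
T = 1/22 (T = 1/((6 + 3*3) - 1*(-7)) = 1/((6 + 9) + 7) = 1/(15 + 7) = 1/22 ≈ 0.045455)
s(W, a) = 1/22
s(-53, -209)/11528 = (1/22)/11528 = (1/22)*(1/11528) = 1/253616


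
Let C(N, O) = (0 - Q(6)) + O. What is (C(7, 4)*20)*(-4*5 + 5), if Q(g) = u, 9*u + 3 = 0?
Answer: -1300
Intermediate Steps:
u = -⅓ (u = -⅓ + (⅑)*0 = -⅓ + 0 = -⅓ ≈ -0.33333)
Q(g) = -⅓
C(N, O) = ⅓ + O (C(N, O) = (0 - 1*(-⅓)) + O = (0 + ⅓) + O = ⅓ + O)
(C(7, 4)*20)*(-4*5 + 5) = ((⅓ + 4)*20)*(-4*5 + 5) = ((13/3)*20)*(-20 + 5) = (260/3)*(-15) = -1300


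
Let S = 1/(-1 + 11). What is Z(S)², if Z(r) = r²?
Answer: 1/10000 ≈ 0.00010000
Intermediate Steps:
S = ⅒ (S = 1/10 = ⅒ ≈ 0.10000)
Z(S)² = ((⅒)²)² = (1/100)² = 1/10000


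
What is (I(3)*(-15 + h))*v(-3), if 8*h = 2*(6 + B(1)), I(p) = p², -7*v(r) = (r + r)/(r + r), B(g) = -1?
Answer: 495/28 ≈ 17.679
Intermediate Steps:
v(r) = -⅐ (v(r) = -(r + r)/(7*(r + r)) = -2*r/(7*(2*r)) = -2*r*1/(2*r)/7 = -⅐*1 = -⅐)
h = 5/4 (h = (2*(6 - 1))/8 = (2*5)/8 = (⅛)*10 = 5/4 ≈ 1.2500)
(I(3)*(-15 + h))*v(-3) = (3²*(-15 + 5/4))*(-⅐) = (9*(-55/4))*(-⅐) = -495/4*(-⅐) = 495/28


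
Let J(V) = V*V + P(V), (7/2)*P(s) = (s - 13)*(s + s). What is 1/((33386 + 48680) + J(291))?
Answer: 7/1490821 ≈ 4.6954e-6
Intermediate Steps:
P(s) = 4*s*(-13 + s)/7 (P(s) = 2*((s - 13)*(s + s))/7 = 2*((-13 + s)*(2*s))/7 = 2*(2*s*(-13 + s))/7 = 4*s*(-13 + s)/7)
J(V) = V**2 + 4*V*(-13 + V)/7 (J(V) = V*V + 4*V*(-13 + V)/7 = V**2 + 4*V*(-13 + V)/7)
1/((33386 + 48680) + J(291)) = 1/((33386 + 48680) + (1/7)*291*(-52 + 11*291)) = 1/(82066 + (1/7)*291*(-52 + 3201)) = 1/(82066 + (1/7)*291*3149) = 1/(82066 + 916359/7) = 1/(1490821/7) = 7/1490821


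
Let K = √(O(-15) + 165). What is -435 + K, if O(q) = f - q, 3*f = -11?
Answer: -435 + 23*√3/3 ≈ -421.72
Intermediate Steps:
f = -11/3 (f = (⅓)*(-11) = -11/3 ≈ -3.6667)
O(q) = -11/3 - q
K = 23*√3/3 (K = √((-11/3 - 1*(-15)) + 165) = √((-11/3 + 15) + 165) = √(34/3 + 165) = √(529/3) = 23*√3/3 ≈ 13.279)
-435 + K = -435 + 23*√3/3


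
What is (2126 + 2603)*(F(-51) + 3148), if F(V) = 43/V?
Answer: 759028145/51 ≈ 1.4883e+7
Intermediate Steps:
(2126 + 2603)*(F(-51) + 3148) = (2126 + 2603)*(43/(-51) + 3148) = 4729*(43*(-1/51) + 3148) = 4729*(-43/51 + 3148) = 4729*(160505/51) = 759028145/51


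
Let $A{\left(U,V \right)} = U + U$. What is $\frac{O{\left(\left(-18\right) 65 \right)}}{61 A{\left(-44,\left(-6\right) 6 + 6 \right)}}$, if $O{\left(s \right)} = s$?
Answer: $\frac{585}{2684} \approx 0.21796$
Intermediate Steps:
$A{\left(U,V \right)} = 2 U$
$\frac{O{\left(\left(-18\right) 65 \right)}}{61 A{\left(-44,\left(-6\right) 6 + 6 \right)}} = \frac{\left(-18\right) 65}{61 \cdot 2 \left(-44\right)} = - \frac{1170}{61 \left(-88\right)} = - \frac{1170}{-5368} = \left(-1170\right) \left(- \frac{1}{5368}\right) = \frac{585}{2684}$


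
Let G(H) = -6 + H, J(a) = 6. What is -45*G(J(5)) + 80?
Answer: 80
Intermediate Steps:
-45*G(J(5)) + 80 = -45*(-6 + 6) + 80 = -45*0 + 80 = 0 + 80 = 80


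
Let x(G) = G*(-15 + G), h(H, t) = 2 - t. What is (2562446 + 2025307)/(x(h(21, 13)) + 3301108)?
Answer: 4587753/3301394 ≈ 1.3896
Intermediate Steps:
(2562446 + 2025307)/(x(h(21, 13)) + 3301108) = (2562446 + 2025307)/((2 - 1*13)*(-15 + (2 - 1*13)) + 3301108) = 4587753/((2 - 13)*(-15 + (2 - 13)) + 3301108) = 4587753/(-11*(-15 - 11) + 3301108) = 4587753/(-11*(-26) + 3301108) = 4587753/(286 + 3301108) = 4587753/3301394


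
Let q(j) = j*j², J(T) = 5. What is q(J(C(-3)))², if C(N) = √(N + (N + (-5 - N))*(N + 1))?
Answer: 15625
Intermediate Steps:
C(N) = √(-5 - 4*N) (C(N) = √(N - 5*(1 + N)) = √(N + (-5 - 5*N)) = √(-5 - 4*N))
q(j) = j³
q(J(C(-3)))² = (5³)² = 125² = 15625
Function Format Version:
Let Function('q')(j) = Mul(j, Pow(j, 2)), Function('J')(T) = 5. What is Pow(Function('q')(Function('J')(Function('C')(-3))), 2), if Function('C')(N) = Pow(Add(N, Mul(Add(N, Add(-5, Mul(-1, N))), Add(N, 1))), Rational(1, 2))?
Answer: 15625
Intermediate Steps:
Function('C')(N) = Pow(Add(-5, Mul(-4, N)), Rational(1, 2)) (Function('C')(N) = Pow(Add(N, Mul(-5, Add(1, N))), Rational(1, 2)) = Pow(Add(N, Add(-5, Mul(-5, N))), Rational(1, 2)) = Pow(Add(-5, Mul(-4, N)), Rational(1, 2)))
Function('q')(j) = Pow(j, 3)
Pow(Function('q')(Function('J')(Function('C')(-3))), 2) = Pow(Pow(5, 3), 2) = Pow(125, 2) = 15625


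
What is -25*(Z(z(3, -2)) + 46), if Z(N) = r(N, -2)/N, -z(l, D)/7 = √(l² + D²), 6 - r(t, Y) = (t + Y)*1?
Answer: -1125 + 200*√13/91 ≈ -1117.1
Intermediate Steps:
r(t, Y) = 6 - Y - t (r(t, Y) = 6 - (t + Y) = 6 - (Y + t) = 6 + (-Y - t) = 6 - Y - t)
z(l, D) = -7*√(D² + l²) (z(l, D) = -7*√(l² + D²) = -7*√(D² + l²))
Z(N) = (8 - N)/N (Z(N) = (6 - 1*(-2) - N)/N = (6 + 2 - N)/N = (8 - N)/N)
-25*(Z(z(3, -2)) + 46) = -25*((8 - (-7)*√((-2)² + 3²))/((-7*√((-2)² + 3²))) + 46) = -25*((8 - (-7)*√(4 + 9))/((-7*√(4 + 9))) + 46) = -25*((8 - (-7)*√13)/((-7*√13)) + 46) = -25*((-√13/91)*(8 + 7*√13) + 46) = -25*(-√13*(8 + 7*√13)/91 + 46) = -25*(46 - √13*(8 + 7*√13)/91) = -1150 + 25*√13*(8 + 7*√13)/91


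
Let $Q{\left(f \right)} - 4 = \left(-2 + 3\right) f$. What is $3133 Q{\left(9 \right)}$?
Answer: $40729$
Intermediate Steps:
$Q{\left(f \right)} = 4 + f$ ($Q{\left(f \right)} = 4 + \left(-2 + 3\right) f = 4 + 1 f = 4 + f$)
$3133 Q{\left(9 \right)} = 3133 \left(4 + 9\right) = 3133 \cdot 13 = 40729$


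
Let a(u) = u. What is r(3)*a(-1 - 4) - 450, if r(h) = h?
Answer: -465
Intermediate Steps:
r(3)*a(-1 - 4) - 450 = 3*(-1 - 4) - 450 = 3*(-5) - 450 = -15 - 450 = -465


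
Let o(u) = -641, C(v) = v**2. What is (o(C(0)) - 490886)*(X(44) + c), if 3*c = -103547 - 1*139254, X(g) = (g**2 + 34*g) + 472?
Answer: 113586482903/3 ≈ 3.7862e+10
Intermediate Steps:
X(g) = 472 + g**2 + 34*g
c = -242801/3 (c = (-103547 - 1*139254)/3 = (-103547 - 139254)/3 = (1/3)*(-242801) = -242801/3 ≈ -80934.)
(o(C(0)) - 490886)*(X(44) + c) = (-641 - 490886)*((472 + 44**2 + 34*44) - 242801/3) = -491527*((472 + 1936 + 1496) - 242801/3) = -491527*(3904 - 242801/3) = -491527*(-231089/3) = 113586482903/3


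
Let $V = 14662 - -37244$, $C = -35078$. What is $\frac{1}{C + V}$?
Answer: $\frac{1}{16828} \approx 5.9425 \cdot 10^{-5}$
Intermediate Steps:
$V = 51906$ ($V = 14662 + 37244 = 51906$)
$\frac{1}{C + V} = \frac{1}{-35078 + 51906} = \frac{1}{16828}$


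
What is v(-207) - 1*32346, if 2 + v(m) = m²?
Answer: 10501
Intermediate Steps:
v(m) = -2 + m²
v(-207) - 1*32346 = (-2 + (-207)²) - 1*32346 = (-2 + 42849) - 32346 = 42847 - 32346 = 10501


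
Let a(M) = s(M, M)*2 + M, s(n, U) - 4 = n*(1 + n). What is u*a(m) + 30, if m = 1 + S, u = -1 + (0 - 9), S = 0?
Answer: -100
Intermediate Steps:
u = -10 (u = -1 - 9 = -10)
s(n, U) = 4 + n*(1 + n)
m = 1 (m = 1 + 0 = 1)
a(M) = 8 + 2*M**2 + 3*M (a(M) = (4 + M + M**2)*2 + M = (8 + 2*M + 2*M**2) + M = 8 + 2*M**2 + 3*M)
u*a(m) + 30 = -10*(8 + 2*1**2 + 3*1) + 30 = -10*(8 + 2*1 + 3) + 30 = -10*(8 + 2 + 3) + 30 = -10*13 + 30 = -130 + 30 = -100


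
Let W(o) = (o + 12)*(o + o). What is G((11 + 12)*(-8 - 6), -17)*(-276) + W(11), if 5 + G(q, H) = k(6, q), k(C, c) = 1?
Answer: 1610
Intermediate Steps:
W(o) = 2*o*(12 + o) (W(o) = (12 + o)*(2*o) = 2*o*(12 + o))
G(q, H) = -4 (G(q, H) = -5 + 1 = -4)
G((11 + 12)*(-8 - 6), -17)*(-276) + W(11) = -4*(-276) + 2*11*(12 + 11) = 1104 + 2*11*23 = 1104 + 506 = 1610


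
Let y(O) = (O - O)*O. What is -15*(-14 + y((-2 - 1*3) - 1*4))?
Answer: 210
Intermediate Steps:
y(O) = 0 (y(O) = 0*O = 0)
-15*(-14 + y((-2 - 1*3) - 1*4)) = -15*(-14 + 0) = -15*(-14) = 210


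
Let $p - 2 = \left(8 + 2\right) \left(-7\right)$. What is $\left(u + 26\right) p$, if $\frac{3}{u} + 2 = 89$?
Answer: $- \frac{51340}{29} \approx -1770.3$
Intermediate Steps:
$u = \frac{1}{29}$ ($u = \frac{3}{-2 + 89} = \frac{3}{87} = 3 \cdot \frac{1}{87} = \frac{1}{29} \approx 0.034483$)
$p = -68$ ($p = 2 + \left(8 + 2\right) \left(-7\right) = 2 + 10 \left(-7\right) = 2 - 70 = -68$)
$\left(u + 26\right) p = \left(\frac{1}{29} + 26\right) \left(-68\right) = \frac{755}{29} \left(-68\right) = - \frac{51340}{29}$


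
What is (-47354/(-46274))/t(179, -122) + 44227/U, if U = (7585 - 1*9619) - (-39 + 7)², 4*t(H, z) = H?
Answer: -182877520657/12664777334 ≈ -14.440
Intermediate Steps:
t(H, z) = H/4
U = -3058 (U = (7585 - 9619) - 1*(-32)² = -2034 - 1*1024 = -2034 - 1024 = -3058)
(-47354/(-46274))/t(179, -122) + 44227/U = (-47354/(-46274))/(((¼)*179)) + 44227/(-3058) = (-47354*(-1/46274))/(179/4) + 44227*(-1/3058) = (23677/23137)*(4/179) - 44227/3058 = 94708/4141523 - 44227/3058 = -182877520657/12664777334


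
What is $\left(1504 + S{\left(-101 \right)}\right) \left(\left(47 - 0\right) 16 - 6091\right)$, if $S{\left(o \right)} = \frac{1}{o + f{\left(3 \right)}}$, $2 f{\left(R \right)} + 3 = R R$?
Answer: $- \frac{786920549}{98} \approx -8.0298 \cdot 10^{6}$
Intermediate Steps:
$f{\left(R \right)} = - \frac{3}{2} + \frac{R^{2}}{2}$ ($f{\left(R \right)} = - \frac{3}{2} + \frac{R R}{2} = - \frac{3}{2} + \frac{R^{2}}{2}$)
$S{\left(o \right)} = \frac{1}{3 + o}$ ($S{\left(o \right)} = \frac{1}{o - \left(\frac{3}{2} - \frac{3^{2}}{2}\right)} = \frac{1}{o + \left(- \frac{3}{2} + \frac{1}{2} \cdot 9\right)} = \frac{1}{o + \left(- \frac{3}{2} + \frac{9}{2}\right)} = \frac{1}{o + 3} = \frac{1}{3 + o}$)
$\left(1504 + S{\left(-101 \right)}\right) \left(\left(47 - 0\right) 16 - 6091\right) = \left(1504 + \frac{1}{3 - 101}\right) \left(\left(47 - 0\right) 16 - 6091\right) = \left(1504 + \frac{1}{-98}\right) \left(\left(47 + 0\right) 16 - 6091\right) = \left(1504 - \frac{1}{98}\right) \left(47 \cdot 16 - 6091\right) = \frac{147391 \left(752 - 6091\right)}{98} = \frac{147391}{98} \left(-5339\right) = - \frac{786920549}{98}$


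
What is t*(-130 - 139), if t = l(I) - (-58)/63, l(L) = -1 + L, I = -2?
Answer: 35239/63 ≈ 559.35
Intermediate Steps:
t = -131/63 (t = (-1 - 2) - (-58)/63 = -3 - (-58)/63 = -3 - 1*(-58/63) = -3 + 58/63 = -131/63 ≈ -2.0794)
t*(-130 - 139) = -131*(-130 - 139)/63 = -131/63*(-269) = 35239/63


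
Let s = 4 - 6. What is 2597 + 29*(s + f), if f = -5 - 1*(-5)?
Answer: 2539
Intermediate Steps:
s = -2
f = 0 (f = -5 + 5 = 0)
2597 + 29*(s + f) = 2597 + 29*(-2 + 0) = 2597 + 29*(-2) = 2597 - 58 = 2539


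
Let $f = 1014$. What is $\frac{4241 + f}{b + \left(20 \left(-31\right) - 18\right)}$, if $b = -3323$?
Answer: $- \frac{5255}{3961} \approx -1.3267$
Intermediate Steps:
$\frac{4241 + f}{b + \left(20 \left(-31\right) - 18\right)} = \frac{4241 + 1014}{-3323 + \left(20 \left(-31\right) - 18\right)} = \frac{5255}{-3323 - 638} = \frac{5255}{-3961} = 5255 \left(- \frac{1}{3961}\right) = - \frac{5255}{3961}$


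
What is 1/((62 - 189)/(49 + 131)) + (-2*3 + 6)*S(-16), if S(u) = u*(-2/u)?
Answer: -180/127 ≈ -1.4173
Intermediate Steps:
S(u) = -2
1/((62 - 189)/(49 + 131)) + (-2*3 + 6)*S(-16) = 1/((62 - 189)/(49 + 131)) + (-2*3 + 6)*(-2) = 1/(-127/180) + (-6 + 6)*(-2) = 1/(-127*1/180) + 0*(-2) = 1/(-127/180) + 0 = -180/127 + 0 = -180/127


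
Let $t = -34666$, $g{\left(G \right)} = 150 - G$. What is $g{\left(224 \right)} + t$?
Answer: $-34740$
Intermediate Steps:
$g{\left(224 \right)} + t = \left(150 - 224\right) - 34666 = -74 - 34666 = -34740$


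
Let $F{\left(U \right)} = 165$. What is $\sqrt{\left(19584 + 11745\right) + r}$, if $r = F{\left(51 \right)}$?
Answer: $\sqrt{31494} \approx 177.47$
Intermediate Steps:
$r = 165$
$\sqrt{\left(19584 + 11745\right) + r} = \sqrt{\left(19584 + 11745\right) + 165} = \sqrt{31329 + 165} = \sqrt{31494}$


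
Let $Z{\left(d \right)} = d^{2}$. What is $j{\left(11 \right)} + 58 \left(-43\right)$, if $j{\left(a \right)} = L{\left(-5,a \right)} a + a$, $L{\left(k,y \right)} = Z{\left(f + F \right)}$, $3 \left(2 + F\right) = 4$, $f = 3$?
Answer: $- \frac{21808}{9} \approx -2423.1$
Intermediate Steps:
$F = - \frac{2}{3}$ ($F = -2 + \frac{1}{3} \cdot 4 = -2 + \frac{4}{3} = - \frac{2}{3} \approx -0.66667$)
$L{\left(k,y \right)} = \frac{49}{9}$ ($L{\left(k,y \right)} = \left(3 - \frac{2}{3}\right)^{2} = \left(\frac{7}{3}\right)^{2} = \frac{49}{9}$)
$j{\left(a \right)} = \frac{58 a}{9}$ ($j{\left(a \right)} = \frac{49 a}{9} + a = \frac{58 a}{9}$)
$j{\left(11 \right)} + 58 \left(-43\right) = \frac{58}{9} \cdot 11 + 58 \left(-43\right) = \frac{638}{9} - 2494 = - \frac{21808}{9}$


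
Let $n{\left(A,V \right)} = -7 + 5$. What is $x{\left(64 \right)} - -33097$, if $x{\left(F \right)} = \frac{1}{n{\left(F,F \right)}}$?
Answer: $\frac{66193}{2} \approx 33097.0$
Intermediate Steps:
$n{\left(A,V \right)} = -2$
$x{\left(F \right)} = - \frac{1}{2}$ ($x{\left(F \right)} = \frac{1}{-2} = - \frac{1}{2}$)
$x{\left(64 \right)} - -33097 = - \frac{1}{2} - -33097 = - \frac{1}{2} + 33097 = \frac{66193}{2}$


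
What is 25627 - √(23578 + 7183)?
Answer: 25627 - √30761 ≈ 25452.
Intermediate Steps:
25627 - √(23578 + 7183) = 25627 - √30761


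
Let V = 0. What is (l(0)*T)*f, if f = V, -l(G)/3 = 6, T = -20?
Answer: 0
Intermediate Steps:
l(G) = -18 (l(G) = -3*6 = -18)
f = 0
(l(0)*T)*f = -18*(-20)*0 = 360*0 = 0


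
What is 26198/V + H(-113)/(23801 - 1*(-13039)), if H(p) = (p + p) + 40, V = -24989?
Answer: -161630379/153432460 ≈ -1.0534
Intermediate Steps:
H(p) = 40 + 2*p (H(p) = 2*p + 40 = 40 + 2*p)
26198/V + H(-113)/(23801 - 1*(-13039)) = 26198/(-24989) + (40 + 2*(-113))/(23801 - 1*(-13039)) = 26198*(-1/24989) + (40 - 226)/(23801 + 13039) = -26198/24989 - 186/36840 = -26198/24989 - 186*1/36840 = -26198/24989 - 31/6140 = -161630379/153432460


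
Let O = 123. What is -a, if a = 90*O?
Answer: -11070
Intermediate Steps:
a = 11070 (a = 90*123 = 11070)
-a = -1*11070 = -11070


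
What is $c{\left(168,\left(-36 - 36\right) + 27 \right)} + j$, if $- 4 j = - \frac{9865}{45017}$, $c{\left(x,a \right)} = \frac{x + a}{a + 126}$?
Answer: $\frac{7649143}{4861836} \approx 1.5733$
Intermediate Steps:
$c{\left(x,a \right)} = \frac{a + x}{126 + a}$
$j = \frac{9865}{180068}$ ($j = - \frac{\left(-9865\right) \frac{1}{45017}}{4} = \left(- \frac{1}{4}\right) \left(- \frac{9865}{45017}\right) = \frac{9865}{180068} \approx 0.054785$)
$c{\left(168,\left(-36 - 36\right) + 27 \right)} + j = \frac{\left(\left(-36 - 36\right) + 27\right) + 168}{126 + \left(\left(-36 - 36\right) + 27\right)} + \frac{9865}{180068} = \frac{\left(-72 + 27\right) + 168}{126 + \left(-72 + 27\right)} + \frac{9865}{180068} = \frac{-45 + 168}{126 - 45} + \frac{9865}{180068} = \frac{1}{81} \cdot 123 + \frac{9865}{180068} = \frac{41}{27} + \frac{9865}{180068} = \frac{7649143}{4861836}$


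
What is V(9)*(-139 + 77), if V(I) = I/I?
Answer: -62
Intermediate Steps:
V(I) = 1
V(9)*(-139 + 77) = 1*(-139 + 77) = 1*(-62) = -62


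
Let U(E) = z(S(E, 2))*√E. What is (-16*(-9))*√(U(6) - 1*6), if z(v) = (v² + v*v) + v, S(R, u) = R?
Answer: 144*√(-6 + 78*√6) ≈ 1958.9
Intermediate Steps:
z(v) = v + 2*v² (z(v) = (v² + v²) + v = 2*v² + v = v + 2*v²)
U(E) = E^(3/2)*(1 + 2*E) (U(E) = (E*(1 + 2*E))*√E = E^(3/2)*(1 + 2*E))
(-16*(-9))*√(U(6) - 1*6) = (-16*(-9))*√(6^(3/2)*(1 + 2*6) - 1*6) = 144*√((6*√6)*(1 + 12) - 6) = 144*√((6*√6)*13 - 6) = 144*√(78*√6 - 6) = 144*√(-6 + 78*√6)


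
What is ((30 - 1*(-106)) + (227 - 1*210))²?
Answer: 23409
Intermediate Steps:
((30 - 1*(-106)) + (227 - 1*210))² = ((30 + 106) + (227 - 210))² = (136 + 17)² = 153² = 23409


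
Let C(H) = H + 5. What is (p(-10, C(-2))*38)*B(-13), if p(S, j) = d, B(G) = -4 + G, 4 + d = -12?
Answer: 10336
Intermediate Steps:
C(H) = 5 + H
d = -16 (d = -4 - 12 = -16)
p(S, j) = -16
(p(-10, C(-2))*38)*B(-13) = (-16*38)*(-4 - 13) = -608*(-17) = 10336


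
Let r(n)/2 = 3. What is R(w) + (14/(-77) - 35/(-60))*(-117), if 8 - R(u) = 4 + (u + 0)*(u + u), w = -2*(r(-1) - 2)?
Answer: -7523/44 ≈ -170.98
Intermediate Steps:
r(n) = 6 (r(n) = 2*3 = 6)
w = -8 (w = -2*(6 - 2) = -2*4 = -8)
R(u) = 4 - 2*u**2 (R(u) = 8 - (4 + (u + 0)*(u + u)) = 8 - (4 + u*(2*u)) = 8 - (4 + 2*u**2) = 8 + (-4 - 2*u**2) = 4 - 2*u**2)
R(w) + (14/(-77) - 35/(-60))*(-117) = (4 - 2*(-8)**2) + (14/(-77) - 35/(-60))*(-117) = (4 - 2*64) + (14*(-1/77) - 35*(-1/60))*(-117) = (4 - 128) + (-2/11 + 7/12)*(-117) = -124 + (53/132)*(-117) = -124 - 2067/44 = -7523/44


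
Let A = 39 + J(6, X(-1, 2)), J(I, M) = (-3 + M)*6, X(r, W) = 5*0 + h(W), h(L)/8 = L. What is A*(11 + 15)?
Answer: 3042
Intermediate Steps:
h(L) = 8*L
X(r, W) = 8*W (X(r, W) = 5*0 + 8*W = 0 + 8*W = 8*W)
J(I, M) = -18 + 6*M
A = 117 (A = 39 + (-18 + 6*(8*2)) = 39 + (-18 + 6*16) = 39 + (-18 + 96) = 39 + 78 = 117)
A*(11 + 15) = 117*(11 + 15) = 117*26 = 3042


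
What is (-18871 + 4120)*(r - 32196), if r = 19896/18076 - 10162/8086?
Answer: 8677039398990039/18270317 ≈ 4.7493e+8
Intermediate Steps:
r = -2851157/18270317 (r = 19896*(1/18076) - 10162*1/8086 = 4974/4519 - 5081/4043 = -2851157/18270317 ≈ -0.15605)
(-18871 + 4120)*(r - 32196) = (-18871 + 4120)*(-2851157/18270317 - 32196) = -14751*(-588233977289/18270317) = 8677039398990039/18270317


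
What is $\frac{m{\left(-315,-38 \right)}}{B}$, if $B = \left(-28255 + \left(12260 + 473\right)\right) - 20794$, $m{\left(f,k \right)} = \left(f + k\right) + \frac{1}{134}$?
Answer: $\frac{47301}{4866344} \approx 0.00972$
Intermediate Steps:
$m{\left(f,k \right)} = \frac{1}{134} + f + k$ ($m{\left(f,k \right)} = \left(f + k\right) + \frac{1}{134} = \frac{1}{134} + f + k$)
$B = -36316$ ($B = \left(-28255 + 12733\right) - 20794 = -15522 - 20794 = -36316$)
$\frac{m{\left(-315,-38 \right)}}{B} = \frac{\frac{1}{134} - 315 - 38}{-36316} = \left(- \frac{47301}{134}\right) \left(- \frac{1}{36316}\right) = \frac{47301}{4866344}$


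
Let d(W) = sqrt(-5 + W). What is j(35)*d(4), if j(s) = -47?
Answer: -47*I ≈ -47.0*I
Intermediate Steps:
j(35)*d(4) = -47*sqrt(-5 + 4) = -47*I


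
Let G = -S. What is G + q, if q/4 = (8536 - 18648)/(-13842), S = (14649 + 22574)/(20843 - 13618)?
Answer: -111501983/50004225 ≈ -2.2299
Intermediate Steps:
S = 37223/7225 ≈ 5.1520
q = 20224/6921 (q = 4*((8536 - 18648)/(-13842)) = 4*(-10112*(-1/13842)) = 4*(5056/6921) = 20224/6921 ≈ 2.9221)
G = -37223/7225 (G = -1*37223/7225 = -37223/7225 ≈ -5.1520)
G + q = -37223/7225 + 20224/6921 = -111501983/50004225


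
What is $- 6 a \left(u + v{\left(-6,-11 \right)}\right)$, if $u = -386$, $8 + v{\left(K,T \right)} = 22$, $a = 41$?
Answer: $91512$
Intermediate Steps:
$v{\left(K,T \right)} = 14$ ($v{\left(K,T \right)} = -8 + 22 = 14$)
$- 6 a \left(u + v{\left(-6,-11 \right)}\right) = \left(-6\right) 41 \left(-386 + 14\right) = \left(-246\right) \left(-372\right) = 91512$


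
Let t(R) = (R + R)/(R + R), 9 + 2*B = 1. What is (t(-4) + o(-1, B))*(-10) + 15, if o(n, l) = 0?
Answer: 5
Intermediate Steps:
B = -4 (B = -9/2 + (1/2)*1 = -9/2 + 1/2 = -4)
t(R) = 1 (t(R) = (2*R)/((2*R)) = (2*R)*(1/(2*R)) = 1)
(t(-4) + o(-1, B))*(-10) + 15 = (1 + 0)*(-10) + 15 = 1*(-10) + 15 = -10 + 15 = 5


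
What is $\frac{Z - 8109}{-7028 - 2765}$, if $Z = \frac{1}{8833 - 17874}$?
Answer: $\frac{73313470}{88538513} \approx 0.82804$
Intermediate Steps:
$Z = - \frac{1}{9041}$ ($Z = \frac{1}{-9041} = - \frac{1}{9041} \approx -0.00011061$)
$\frac{Z - 8109}{-7028 - 2765} = \frac{- \frac{1}{9041} - 8109}{-7028 - 2765} = - \frac{73313470}{9041 \left(-9793\right)} = \left(- \frac{73313470}{9041}\right) \left(- \frac{1}{9793}\right) = \frac{73313470}{88538513}$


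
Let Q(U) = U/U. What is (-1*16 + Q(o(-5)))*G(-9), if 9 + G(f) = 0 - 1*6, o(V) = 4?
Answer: 225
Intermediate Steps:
Q(U) = 1
G(f) = -15 (G(f) = -9 + (0 - 1*6) = -9 + (0 - 6) = -9 - 6 = -15)
(-1*16 + Q(o(-5)))*G(-9) = (-1*16 + 1)*(-15) = (-16 + 1)*(-15) = -15*(-15) = 225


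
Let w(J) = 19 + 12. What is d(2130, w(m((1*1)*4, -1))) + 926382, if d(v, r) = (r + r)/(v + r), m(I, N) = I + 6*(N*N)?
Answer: 2001911564/2161 ≈ 9.2638e+5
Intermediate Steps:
m(I, N) = I + 6*N²
w(J) = 31
d(v, r) = 2*r/(r + v) (d(v, r) = (2*r)/(r + v) = 2*r/(r + v))
d(2130, w(m((1*1)*4, -1))) + 926382 = 2*31/(31 + 2130) + 926382 = 2*31/2161 + 926382 = 2*31*(1/2161) + 926382 = 62/2161 + 926382 = 2001911564/2161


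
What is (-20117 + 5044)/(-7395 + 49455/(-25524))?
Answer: 42747028/20977715 ≈ 2.0377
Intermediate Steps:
(-20117 + 5044)/(-7395 + 49455/(-25524)) = -15073/(-7395 + 49455*(-1/25524)) = -15073/(-7395 - 5495/2836) = -15073/(-20977715/2836) = -15073*(-2836/20977715) = 42747028/20977715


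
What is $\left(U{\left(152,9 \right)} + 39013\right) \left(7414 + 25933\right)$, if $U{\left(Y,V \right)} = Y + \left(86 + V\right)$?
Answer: $1309203220$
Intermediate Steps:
$U{\left(Y,V \right)} = 86 + V + Y$
$\left(U{\left(152,9 \right)} + 39013\right) \left(7414 + 25933\right) = \left(\left(86 + 9 + 152\right) + 39013\right) \left(7414 + 25933\right) = \left(247 + 39013\right) 33347 = 39260 \cdot 33347 = 1309203220$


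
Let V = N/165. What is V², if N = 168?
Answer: 3136/3025 ≈ 1.0367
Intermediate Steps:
V = 56/55 (V = 168/165 = 168*(1/165) = 56/55 ≈ 1.0182)
V² = (56/55)² = 3136/3025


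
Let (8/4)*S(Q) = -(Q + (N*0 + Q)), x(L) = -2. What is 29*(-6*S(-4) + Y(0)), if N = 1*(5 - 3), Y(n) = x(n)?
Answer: -754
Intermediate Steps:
Y(n) = -2
N = 2 (N = 1*2 = 2)
S(Q) = -Q (S(Q) = (-(Q + (2*0 + Q)))/2 = (-(Q + (0 + Q)))/2 = (-(Q + Q))/2 = (-2*Q)/2 = -Q)
29*(-6*S(-4) + Y(0)) = 29*(-(-6)*(-4) - 2) = 29*(-6*4 - 2) = 29*(-24 - 2) = 29*(-26) = -754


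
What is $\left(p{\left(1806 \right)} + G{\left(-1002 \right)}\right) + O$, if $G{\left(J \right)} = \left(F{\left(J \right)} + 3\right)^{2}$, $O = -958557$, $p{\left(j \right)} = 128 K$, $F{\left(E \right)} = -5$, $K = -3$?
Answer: $-958937$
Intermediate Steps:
$p{\left(j \right)} = -384$ ($p{\left(j \right)} = 128 \left(-3\right) = -384$)
$G{\left(J \right)} = 4$ ($G{\left(J \right)} = \left(-5 + 3\right)^{2} = \left(-2\right)^{2} = 4$)
$\left(p{\left(1806 \right)} + G{\left(-1002 \right)}\right) + O = \left(-384 + 4\right) - 958557 = -380 - 958557 = -958937$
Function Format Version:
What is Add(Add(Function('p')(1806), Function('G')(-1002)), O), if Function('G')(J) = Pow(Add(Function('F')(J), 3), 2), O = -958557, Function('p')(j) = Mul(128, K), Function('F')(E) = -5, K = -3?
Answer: -958937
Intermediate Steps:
Function('p')(j) = -384 (Function('p')(j) = Mul(128, -3) = -384)
Function('G')(J) = 4 (Function('G')(J) = Pow(Add(-5, 3), 2) = Pow(-2, 2) = 4)
Add(Add(Function('p')(1806), Function('G')(-1002)), O) = Add(Add(-384, 4), -958557) = Add(-380, -958557) = -958937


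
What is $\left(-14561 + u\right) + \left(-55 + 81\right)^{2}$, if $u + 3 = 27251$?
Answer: $13363$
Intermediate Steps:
$u = 27248$ ($u = -3 + 27251 = 27248$)
$\left(-14561 + u\right) + \left(-55 + 81\right)^{2} = \left(-14561 + 27248\right) + \left(-55 + 81\right)^{2} = 12687 + 26^{2} = 12687 + 676 = 13363$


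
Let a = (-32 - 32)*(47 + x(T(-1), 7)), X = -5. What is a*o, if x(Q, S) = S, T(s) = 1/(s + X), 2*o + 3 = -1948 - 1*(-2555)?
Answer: -1043712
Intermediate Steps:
o = 302 (o = -3/2 + (-1948 - 1*(-2555))/2 = -3/2 + (-1948 + 2555)/2 = -3/2 + (½)*607 = -3/2 + 607/2 = 302)
T(s) = 1/(-5 + s) (T(s) = 1/(s - 5) = 1/(-5 + s))
a = -3456 (a = (-32 - 32)*(47 + 7) = -64*54 = -3456)
a*o = -3456*302 = -1043712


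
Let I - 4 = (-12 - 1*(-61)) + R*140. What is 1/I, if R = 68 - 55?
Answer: 1/1873 ≈ 0.00053390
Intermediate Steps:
R = 13
I = 1873 (I = 4 + ((-12 - 1*(-61)) + 13*140) = 4 + ((-12 + 61) + 1820) = 4 + (49 + 1820) = 4 + 1869 = 1873)
1/I = 1/1873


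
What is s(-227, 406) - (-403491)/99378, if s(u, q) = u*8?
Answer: -60022319/33126 ≈ -1811.9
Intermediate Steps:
s(u, q) = 8*u
s(-227, 406) - (-403491)/99378 = 8*(-227) - (-403491)/99378 = -1816 - (-403491)/99378 = -1816 - 1*(-134497/33126) = -1816 + 134497/33126 = -60022319/33126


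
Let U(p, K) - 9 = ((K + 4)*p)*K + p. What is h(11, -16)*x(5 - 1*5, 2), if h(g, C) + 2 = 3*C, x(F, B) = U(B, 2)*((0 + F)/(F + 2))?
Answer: 0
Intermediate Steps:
U(p, K) = 9 + p + K*p*(4 + K) (U(p, K) = 9 + (((K + 4)*p)*K + p) = 9 + (((4 + K)*p)*K + p) = 9 + ((p*(4 + K))*K + p) = 9 + (K*p*(4 + K) + p) = 9 + (p + K*p*(4 + K)) = 9 + p + K*p*(4 + K))
x(F, B) = F*(9 + 13*B)/(2 + F) (x(F, B) = (9 + B + B*2² + 4*2*B)*((0 + F)/(F + 2)) = (9 + B + B*4 + 8*B)*(F/(2 + F)) = (9 + B + 4*B + 8*B)*(F/(2 + F)) = (9 + 13*B)*(F/(2 + F)) = F*(9 + 13*B)/(2 + F))
h(g, C) = -2 + 3*C
h(11, -16)*x(5 - 1*5, 2) = (-2 + 3*(-16))*((5 - 1*5)*(9 + 13*2)/(2 + (5 - 1*5))) = (-2 - 48)*((5 - 5)*(9 + 26)/(2 + (5 - 5))) = -0*35/(2 + 0) = -0*35/2 = -50*0 = 0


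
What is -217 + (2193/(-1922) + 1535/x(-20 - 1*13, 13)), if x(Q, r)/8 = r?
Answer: -20326749/99944 ≈ -203.38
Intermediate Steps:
x(Q, r) = 8*r
-217 + (2193/(-1922) + 1535/x(-20 - 1*13, 13)) = -217 + (2193/(-1922) + 1535/((8*13))) = -217 + (2193*(-1/1922) + 1535/104) = -217 + (-2193/1922 + 1535*(1/104)) = -217 + (-2193/1922 + 1535/104) = -217 + 1361099/99944 = -20326749/99944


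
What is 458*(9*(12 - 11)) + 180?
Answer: 4302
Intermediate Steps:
458*(9*(12 - 11)) + 180 = 458*(9*1) + 180 = 458*9 + 180 = 4122 + 180 = 4302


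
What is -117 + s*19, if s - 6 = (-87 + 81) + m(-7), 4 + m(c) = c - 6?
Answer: -440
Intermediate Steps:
m(c) = -10 + c (m(c) = -4 + (c - 6) = -4 + (-6 + c) = -10 + c)
s = -17 (s = 6 + ((-87 + 81) + (-10 - 7)) = 6 + (-6 - 17) = 6 - 23 = -17)
-117 + s*19 = -117 - 17*19 = -117 - 323 = -440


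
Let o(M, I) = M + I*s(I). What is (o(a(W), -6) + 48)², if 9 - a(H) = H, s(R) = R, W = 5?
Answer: 7744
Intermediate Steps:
a(H) = 9 - H
o(M, I) = M + I² (o(M, I) = M + I*I = M + I²)
(o(a(W), -6) + 48)² = (((9 - 1*5) + (-6)²) + 48)² = (((9 - 5) + 36) + 48)² = ((4 + 36) + 48)² = (40 + 48)² = 88² = 7744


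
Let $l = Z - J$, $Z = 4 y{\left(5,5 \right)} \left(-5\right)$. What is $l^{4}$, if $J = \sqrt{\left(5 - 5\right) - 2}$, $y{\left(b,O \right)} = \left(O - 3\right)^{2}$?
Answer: $\left(80 + i \sqrt{2}\right)^{4} \approx 4.0883 \cdot 10^{7} + 2.8954 \cdot 10^{6} i$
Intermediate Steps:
$y{\left(b,O \right)} = \left(-3 + O\right)^{2}$
$J = i \sqrt{2}$ ($J = \sqrt{0 - 2} = \sqrt{-2} = i \sqrt{2} \approx 1.4142 i$)
$Z = -80$ ($Z = 4 \left(-3 + 5\right)^{2} \left(-5\right) = 4 \cdot 2^{2} \left(-5\right) = 4 \cdot 4 \left(-5\right) = 16 \left(-5\right) = -80$)
$l = -80 - i \sqrt{2} \approx -80.0 - 1.4142 i$
$l^{4} = \left(-80 - i \sqrt{2}\right)^{4}$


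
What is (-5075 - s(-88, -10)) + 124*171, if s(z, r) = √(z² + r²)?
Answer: 16129 - 2*√1961 ≈ 16040.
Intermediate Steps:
s(z, r) = √(r² + z²)
(-5075 - s(-88, -10)) + 124*171 = (-5075 - √((-10)² + (-88)²)) + 124*171 = (-5075 - √(100 + 7744)) + 21204 = (-5075 - √7844) + 21204 = (-5075 - 2*√1961) + 21204 = 16129 - 2*√1961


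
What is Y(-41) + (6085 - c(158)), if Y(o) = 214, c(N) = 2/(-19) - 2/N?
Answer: 9454976/1501 ≈ 6299.1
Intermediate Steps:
c(N) = -2/19 - 2/N (c(N) = 2*(-1/19) - 2/N = -2/19 - 2/N)
Y(-41) + (6085 - c(158)) = 214 + (6085 - (-2/19 - 2/158)) = 214 + (6085 - (-2/19 - 2*1/158)) = 214 + (6085 - (-2/19 - 1/79)) = 214 + (6085 - 1*(-177/1501)) = 214 + (6085 + 177/1501) = 214 + 9133762/1501 = 9454976/1501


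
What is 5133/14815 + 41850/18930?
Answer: 23905848/9348265 ≈ 2.5573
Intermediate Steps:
5133/14815 + 41850/18930 = 5133*(1/14815) + 41850*(1/18930) = 5133/14815 + 1395/631 = 23905848/9348265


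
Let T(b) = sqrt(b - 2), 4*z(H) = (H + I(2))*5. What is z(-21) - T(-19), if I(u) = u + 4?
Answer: -75/4 - I*sqrt(21) ≈ -18.75 - 4.5826*I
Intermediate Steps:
I(u) = 4 + u
z(H) = 15/2 + 5*H/4 (z(H) = ((H + (4 + 2))*5)/4 = ((H + 6)*5)/4 = ((6 + H)*5)/4 = (30 + 5*H)/4 = 15/2 + 5*H/4)
T(b) = sqrt(-2 + b)
z(-21) - T(-19) = (15/2 + (5/4)*(-21)) - sqrt(-2 - 19) = (15/2 - 105/4) - sqrt(-21) = -75/4 - I*sqrt(21)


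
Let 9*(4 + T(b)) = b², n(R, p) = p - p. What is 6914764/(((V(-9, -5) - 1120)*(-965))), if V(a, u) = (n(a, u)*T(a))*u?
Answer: 1728691/270200 ≈ 6.3978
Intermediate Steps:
n(R, p) = 0
T(b) = -4 + b²/9
V(a, u) = 0 (V(a, u) = (0*(-4 + a²/9))*u = 0*u = 0)
6914764/(((V(-9, -5) - 1120)*(-965))) = 6914764/(((0 - 1120)*(-965))) = 6914764/((-1120*(-965))) = 6914764/1080800 = 6914764*(1/1080800) = 1728691/270200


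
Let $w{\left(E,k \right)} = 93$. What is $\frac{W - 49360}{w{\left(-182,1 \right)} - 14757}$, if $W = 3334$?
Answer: $\frac{7671}{2444} \approx 3.1387$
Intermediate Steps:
$\frac{W - 49360}{w{\left(-182,1 \right)} - 14757} = \frac{3334 - 49360}{93 - 14757} = - \frac{46026}{-14664} = \left(-46026\right) \left(- \frac{1}{14664}\right) = \frac{7671}{2444}$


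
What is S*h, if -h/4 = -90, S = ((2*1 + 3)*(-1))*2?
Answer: -3600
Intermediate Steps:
S = -10 (S = ((2 + 3)*(-1))*2 = (5*(-1))*2 = -5*2 = -10)
h = 360 (h = -4*(-90) = 360)
S*h = -10*360 = -3600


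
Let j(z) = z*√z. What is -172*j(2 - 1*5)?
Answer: 516*I*√3 ≈ 893.74*I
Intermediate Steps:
j(z) = z^(3/2)
-172*j(2 - 1*5) = -172*(2 - 1*5)^(3/2) = -172*(2 - 5)^(3/2) = -(-516)*I*√3 = 516*I*√3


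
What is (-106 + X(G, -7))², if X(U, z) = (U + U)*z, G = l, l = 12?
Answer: 75076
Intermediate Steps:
G = 12
X(U, z) = 2*U*z (X(U, z) = (2*U)*z = 2*U*z)
(-106 + X(G, -7))² = (-106 + 2*12*(-7))² = (-106 - 168)² = (-274)² = 75076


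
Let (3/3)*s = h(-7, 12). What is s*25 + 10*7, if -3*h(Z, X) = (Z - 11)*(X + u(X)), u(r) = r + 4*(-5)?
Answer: 670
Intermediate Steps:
u(r) = -20 + r (u(r) = r - 20 = -20 + r)
h(Z, X) = -(-20 + 2*X)*(-11 + Z)/3 (h(Z, X) = -(Z - 11)*(X + (-20 + X))/3 = -(-11 + Z)*(-20 + 2*X)/3 = -(-20 + 2*X)*(-11 + Z)/3)
s = 24 (s = -220/3 + (22/3)*12 - 1/3*12*(-7) - 1/3*(-7)*(-20 + 12) = -220/3 + 88 + 28 - 1/3*(-7)*(-8) = -220/3 + 88 + 28 - 56/3 = 24)
s*25 + 10*7 = 24*25 + 10*7 = 600 + 70 = 670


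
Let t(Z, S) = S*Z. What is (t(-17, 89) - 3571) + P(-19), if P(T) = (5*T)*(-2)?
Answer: -4894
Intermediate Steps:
P(T) = -10*T
(t(-17, 89) - 3571) + P(-19) = (89*(-17) - 3571) - 10*(-19) = (-1513 - 3571) + 190 = -5084 + 190 = -4894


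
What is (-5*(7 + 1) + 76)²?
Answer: 1296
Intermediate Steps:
(-5*(7 + 1) + 76)² = (-5*8 + 76)² = (-40 + 76)² = 36² = 1296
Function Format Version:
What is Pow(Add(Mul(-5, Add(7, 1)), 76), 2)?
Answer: 1296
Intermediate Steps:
Pow(Add(Mul(-5, Add(7, 1)), 76), 2) = Pow(Add(Mul(-5, 8), 76), 2) = Pow(Add(-40, 76), 2) = Pow(36, 2) = 1296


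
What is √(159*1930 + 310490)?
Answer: 4*√38585 ≈ 785.72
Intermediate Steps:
√(159*1930 + 310490) = √(306870 + 310490) = √617360 = 4*√38585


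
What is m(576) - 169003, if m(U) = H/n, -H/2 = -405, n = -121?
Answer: -20450173/121 ≈ -1.6901e+5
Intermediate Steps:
H = 810 (H = -2*(-405) = 810)
m(U) = -810/121 (m(U) = 810/(-121) = 810*(-1/121) = -810/121)
m(576) - 169003 = -810/121 - 169003 = -20450173/121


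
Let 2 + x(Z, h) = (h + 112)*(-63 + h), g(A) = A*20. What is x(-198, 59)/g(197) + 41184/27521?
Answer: 5514829/4170490 ≈ 1.3223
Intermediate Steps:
g(A) = 20*A
x(Z, h) = -2 + (-63 + h)*(112 + h) (x(Z, h) = -2 + (h + 112)*(-63 + h) = -2 + (112 + h)*(-63 + h) = -2 + (-63 + h)*(112 + h))
x(-198, 59)/g(197) + 41184/27521 = (-7058 + 59² + 49*59)/((20*197)) + 41184/27521 = (-7058 + 3481 + 2891)/3940 + 41184*(1/27521) = -686*1/3940 + 3168/2117 = -343/1970 + 3168/2117 = 5514829/4170490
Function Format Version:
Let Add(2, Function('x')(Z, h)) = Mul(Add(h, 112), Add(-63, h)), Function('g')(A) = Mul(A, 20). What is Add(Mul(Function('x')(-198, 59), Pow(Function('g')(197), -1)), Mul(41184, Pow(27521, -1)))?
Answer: Rational(5514829, 4170490) ≈ 1.3223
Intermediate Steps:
Function('g')(A) = Mul(20, A)
Function('x')(Z, h) = Add(-2, Mul(Add(-63, h), Add(112, h))) (Function('x')(Z, h) = Add(-2, Mul(Add(h, 112), Add(-63, h))) = Add(-2, Mul(Add(112, h), Add(-63, h))) = Add(-2, Mul(Add(-63, h), Add(112, h))))
Add(Mul(Function('x')(-198, 59), Pow(Function('g')(197), -1)), Mul(41184, Pow(27521, -1))) = Add(Mul(Add(-7058, Pow(59, 2), Mul(49, 59)), Pow(Mul(20, 197), -1)), Mul(41184, Pow(27521, -1))) = Add(Mul(Add(-7058, 3481, 2891), Pow(3940, -1)), Mul(41184, Rational(1, 27521))) = Add(Mul(-686, Rational(1, 3940)), Rational(3168, 2117)) = Add(Rational(-343, 1970), Rational(3168, 2117)) = Rational(5514829, 4170490)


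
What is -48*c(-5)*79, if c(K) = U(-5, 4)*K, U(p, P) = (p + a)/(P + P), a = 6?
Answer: 2370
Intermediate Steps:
U(p, P) = (6 + p)/(2*P) (U(p, P) = (p + 6)/(P + P) = (6 + p)/((2*P)) = (6 + p)*(1/(2*P)) = (6 + p)/(2*P))
c(K) = K/8 (c(K) = ((1/2)*(6 - 5)/4)*K = ((1/2)*(1/4)*1)*K = K/8)
-48*c(-5)*79 = -6*(-5)*79 = -48*(-5/8)*79 = 30*79 = 2370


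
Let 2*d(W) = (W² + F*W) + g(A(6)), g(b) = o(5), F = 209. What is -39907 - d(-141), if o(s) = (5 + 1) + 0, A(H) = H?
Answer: -35116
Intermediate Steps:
o(s) = 6 (o(s) = 6 + 0 = 6)
g(b) = 6
d(W) = 3 + W²/2 + 209*W/2 (d(W) = ((W² + 209*W) + 6)/2 = (6 + W² + 209*W)/2 = 3 + W²/2 + 209*W/2)
-39907 - d(-141) = -39907 - (3 + (½)*(-141)² + (209/2)*(-141)) = -39907 - (3 + (½)*19881 - 29469/2) = -39907 - (3 + 19881/2 - 29469/2) = -39907 - 1*(-4791) = -39907 + 4791 = -35116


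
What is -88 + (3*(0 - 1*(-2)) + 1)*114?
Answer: 710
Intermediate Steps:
-88 + (3*(0 - 1*(-2)) + 1)*114 = -88 + (3*(0 + 2) + 1)*114 = -88 + (3*2 + 1)*114 = -88 + (6 + 1)*114 = -88 + 7*114 = -88 + 798 = 710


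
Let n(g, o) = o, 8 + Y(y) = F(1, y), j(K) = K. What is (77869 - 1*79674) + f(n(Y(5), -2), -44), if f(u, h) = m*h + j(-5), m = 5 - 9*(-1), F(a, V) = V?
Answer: -2426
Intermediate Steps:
Y(y) = -8 + y
m = 14 (m = 5 + 9 = 14)
f(u, h) = -5 + 14*h (f(u, h) = 14*h - 5 = -5 + 14*h)
(77869 - 1*79674) + f(n(Y(5), -2), -44) = (77869 - 1*79674) + (-5 + 14*(-44)) = (77869 - 79674) + (-5 - 616) = -1805 - 621 = -2426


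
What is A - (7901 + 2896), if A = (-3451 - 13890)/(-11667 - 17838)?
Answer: -318548144/29505 ≈ -10796.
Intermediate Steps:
A = 17341/29505 (A = -17341/(-29505) = -17341*(-1/29505) = 17341/29505 ≈ 0.58773)
A - (7901 + 2896) = 17341/29505 - (7901 + 2896) = 17341/29505 - 1*10797 = 17341/29505 - 10797 = -318548144/29505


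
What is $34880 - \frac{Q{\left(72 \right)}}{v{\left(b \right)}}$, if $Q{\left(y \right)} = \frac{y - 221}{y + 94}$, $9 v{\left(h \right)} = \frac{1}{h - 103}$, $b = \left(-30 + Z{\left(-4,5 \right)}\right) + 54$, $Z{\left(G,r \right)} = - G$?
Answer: $\frac{5689505}{166} \approx 34274.0$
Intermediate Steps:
$b = 28$ ($b = \left(-30 - -4\right) + 54 = \left(-30 + 4\right) + 54 = -26 + 54 = 28$)
$v{\left(h \right)} = \frac{1}{9 \left(-103 + h\right)}$ ($v{\left(h \right)} = \frac{1}{9 \left(h - 103\right)} = \frac{1}{9 \left(-103 + h\right)}$)
$Q{\left(y \right)} = \frac{-221 + y}{94 + y}$
$34880 - \frac{Q{\left(72 \right)}}{v{\left(b \right)}} = 34880 - \frac{\frac{1}{94 + 72} \left(-221 + 72\right)}{\frac{1}{9} \frac{1}{-103 + 28}} = 34880 - \frac{\frac{1}{166} \left(-149\right)}{\frac{1}{9} \frac{1}{-75}} = 34880 - \frac{\frac{1}{166} \left(-149\right)}{\frac{1}{9} \left(- \frac{1}{75}\right)} = 34880 - - \frac{149}{166 \left(- \frac{1}{675}\right)} = 34880 - \left(- \frac{149}{166}\right) \left(-675\right) = 34880 - \frac{100575}{166} = \frac{5689505}{166}$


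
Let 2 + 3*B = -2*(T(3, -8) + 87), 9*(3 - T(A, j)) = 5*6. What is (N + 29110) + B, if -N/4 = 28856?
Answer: -777352/9 ≈ -86373.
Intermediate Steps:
N = -115424 (N = -4*28856 = -115424)
T(A, j) = -1/3 (T(A, j) = 3 - 5*6/9 = 3 - 1/9*30 = 3 - 10/3 = -1/3)
B = -526/9 (B = -2/3 + (-2*(-1/3 + 87))/3 = -2/3 + (-2*260/3)/3 = -2/3 + (1/3)*(-520/3) = -2/3 - 520/9 = -526/9 ≈ -58.444)
(N + 29110) + B = (-115424 + 29110) - 526/9 = -86314 - 526/9 = -777352/9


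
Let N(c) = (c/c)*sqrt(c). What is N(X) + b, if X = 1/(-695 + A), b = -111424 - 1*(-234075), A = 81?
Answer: 122651 + I*sqrt(614)/614 ≈ 1.2265e+5 + 0.040357*I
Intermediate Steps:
b = 122651 (b = -111424 + 234075 = 122651)
X = -1/614 (X = 1/(-695 + 81) = 1/(-614) = -1/614 ≈ -0.0016287)
N(c) = sqrt(c) (N(c) = 1*sqrt(c) = sqrt(c))
N(X) + b = sqrt(-1/614) + 122651 = I*sqrt(614)/614 + 122651 = 122651 + I*sqrt(614)/614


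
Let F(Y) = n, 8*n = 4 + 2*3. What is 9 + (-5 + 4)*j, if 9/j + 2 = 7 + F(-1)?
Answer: 189/25 ≈ 7.5600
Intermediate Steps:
n = 5/4 (n = (4 + 2*3)/8 = (4 + 6)/8 = (1/8)*10 = 5/4 ≈ 1.2500)
F(Y) = 5/4
j = 36/25 (j = 9/(-2 + (7 + 5/4)) = 9/(-2 + 33/4) = 9/(25/4) = 9*(4/25) = 36/25 ≈ 1.4400)
9 + (-5 + 4)*j = 9 + (-5 + 4)*(36/25) = 9 - 1*36/25 = 9 - 36/25 = 189/25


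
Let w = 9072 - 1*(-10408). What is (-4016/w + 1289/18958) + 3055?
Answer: 141020761949/46162730 ≈ 3054.9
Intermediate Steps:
w = 19480 (w = 9072 + 10408 = 19480)
(-4016/w + 1289/18958) + 3055 = (-4016/19480 + 1289/18958) + 3055 = (-4016*1/19480 + 1289*(1/18958)) + 3055 = (-502/2435 + 1289/18958) + 3055 = -6378201/46162730 + 3055 = 141020761949/46162730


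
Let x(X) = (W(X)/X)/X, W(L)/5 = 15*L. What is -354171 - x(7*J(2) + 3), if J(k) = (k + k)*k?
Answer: -20896164/59 ≈ -3.5417e+5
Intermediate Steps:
W(L) = 75*L (W(L) = 5*(15*L) = 75*L)
J(k) = 2*k² (J(k) = (2*k)*k = 2*k²)
x(X) = 75/X (x(X) = ((75*X)/X)/X = 75/X)
-354171 - x(7*J(2) + 3) = -354171 - 75/(7*(2*2²) + 3) = -354171 - 75/(7*(2*4) + 3) = -354171 - 75/(7*8 + 3) = -354171 - 75/(56 + 3) = -354171 - 75/59 = -20896164/59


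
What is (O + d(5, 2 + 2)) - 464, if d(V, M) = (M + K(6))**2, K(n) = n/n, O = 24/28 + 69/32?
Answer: -97661/224 ≈ -435.99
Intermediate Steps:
O = 675/224 (O = 24*(1/28) + 69*(1/32) = 6/7 + 69/32 = 675/224 ≈ 3.0134)
K(n) = 1
d(V, M) = (1 + M)**2 (d(V, M) = (M + 1)**2 = (1 + M)**2)
(O + d(5, 2 + 2)) - 464 = (675/224 + (1 + (2 + 2))**2) - 464 = (675/224 + (1 + 4)**2) - 464 = (675/224 + 5**2) - 464 = (675/224 + 25) - 464 = 6275/224 - 464 = -97661/224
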